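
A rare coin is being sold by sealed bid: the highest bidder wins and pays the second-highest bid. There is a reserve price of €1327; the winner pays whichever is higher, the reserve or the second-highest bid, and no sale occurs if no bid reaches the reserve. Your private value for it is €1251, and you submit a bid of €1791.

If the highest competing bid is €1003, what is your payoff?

−€76

Your bid €1791 is the highest and exceeds the reserve.
Price = max(second-highest bid, reserve) = max(€1003, €1327) = €1327.
Payoff = €1251 − €1327 = −€76.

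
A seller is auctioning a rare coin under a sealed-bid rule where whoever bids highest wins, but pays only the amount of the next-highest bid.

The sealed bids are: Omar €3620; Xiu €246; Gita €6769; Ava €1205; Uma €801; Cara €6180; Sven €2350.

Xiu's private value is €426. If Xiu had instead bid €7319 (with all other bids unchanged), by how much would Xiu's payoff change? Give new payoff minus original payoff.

The highest bid among the other bidders is €6769; Xiu's bid doesn't change that.
Original bid €246: Xiu is not highest (top rival bid is €6769); payoff €0.
Alternative bid €7319: Xiu is highest, pays the top rival bid €6769; payoff €426 − €6769 = −€6343.
Change in payoff = −€6343 − (€0) = −€6343.

−€6343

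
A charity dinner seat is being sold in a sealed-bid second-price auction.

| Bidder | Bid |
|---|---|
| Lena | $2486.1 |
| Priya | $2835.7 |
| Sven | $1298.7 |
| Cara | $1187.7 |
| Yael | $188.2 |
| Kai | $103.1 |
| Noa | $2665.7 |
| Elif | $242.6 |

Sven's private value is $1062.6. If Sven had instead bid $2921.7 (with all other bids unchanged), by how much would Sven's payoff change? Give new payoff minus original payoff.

The highest bid among the other bidders is $2835.7; Sven's bid doesn't change that.
Original bid $1298.7: Sven is not highest (top rival bid is $2835.7); payoff $0.
Alternative bid $2921.7: Sven is highest, pays the top rival bid $2835.7; payoff $1062.6 − $2835.7 = −$1773.1.
Change in payoff = −$1773.1 − ($0) = −$1773.1.

−$1773.1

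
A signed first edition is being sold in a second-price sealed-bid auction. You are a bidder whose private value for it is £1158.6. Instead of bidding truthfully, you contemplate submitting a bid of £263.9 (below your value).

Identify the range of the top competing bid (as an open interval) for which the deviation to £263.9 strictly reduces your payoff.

If the competing bid is below £263.9, both bids win at the same price — no difference.
If it is above £1158.6, both bids lose — no difference.
If it lies strictly between £263.9 and £1158.6, bidding your value wins at a price below your value (positive payoff) while bidding £263.9 loses (payoff 0).
So the deviation strictly hurts on the open interval (£263.9, £1158.6).

(£263.9, £1158.6)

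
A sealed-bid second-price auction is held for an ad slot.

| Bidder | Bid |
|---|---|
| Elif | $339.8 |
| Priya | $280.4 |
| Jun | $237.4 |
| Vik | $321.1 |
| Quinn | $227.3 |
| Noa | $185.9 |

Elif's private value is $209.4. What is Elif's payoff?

Highest bid: Elif at $339.8, so Elif wins.
Second-highest bid: Vik at $321.1 — that is the price the winner pays.
Elif's payoff = value − price = $209.4 − $321.1 = −$111.7.

−$111.7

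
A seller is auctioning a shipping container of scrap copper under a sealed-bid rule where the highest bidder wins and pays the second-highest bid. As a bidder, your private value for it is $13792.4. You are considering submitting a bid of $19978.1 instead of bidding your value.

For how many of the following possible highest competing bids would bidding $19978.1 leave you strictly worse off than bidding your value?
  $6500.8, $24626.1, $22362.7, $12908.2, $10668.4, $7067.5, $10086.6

The deviation hurts exactly when the highest competing bid lies strictly between $13792.4 and $19978.1 — overbidding then wins at a price above your value.
$6500.8: below both → same outcome either way.
$24626.1: above both → same outcome either way.
$22362.7: above both → same outcome either way.
$12908.2: below both → same outcome either way.
$10668.4: below both → same outcome either way.
$7067.5: below both → same outcome either way.
$10086.6: below both → same outcome either way.
Count: 0.

0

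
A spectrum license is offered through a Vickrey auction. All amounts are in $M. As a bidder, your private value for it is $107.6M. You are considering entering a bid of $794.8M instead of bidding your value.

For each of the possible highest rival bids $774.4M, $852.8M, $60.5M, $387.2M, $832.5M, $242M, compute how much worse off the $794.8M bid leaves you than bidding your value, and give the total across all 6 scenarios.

The deviation costs you only when the competing bid falls strictly between $107.6M and $794.8M; elsewhere both bids give the same outcome.
$774.4M: truthful payoff $0M, deviation payoff −$666.8M → loss $666.8M.
$852.8M: outcomes coincide → loss $0M.
$60.5M: outcomes coincide → loss $0M.
$387.2M: truthful payoff $0M, deviation payoff −$279.6M → loss $279.6M.
$832.5M: outcomes coincide → loss $0M.
$242M: truthful payoff $0M, deviation payoff −$134.4M → loss $134.4M.
Total loss = $666.8M + $279.6M + $134.4M = $1080.8M.

$1080.8M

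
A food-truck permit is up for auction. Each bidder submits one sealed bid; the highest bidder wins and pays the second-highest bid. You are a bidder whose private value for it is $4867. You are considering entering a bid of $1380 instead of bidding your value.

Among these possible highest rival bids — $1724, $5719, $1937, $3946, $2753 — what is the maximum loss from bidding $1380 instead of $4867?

$3143

$1724: truthful gives $3143, deviation gives $0 → loss $3143.
$5719: same outcome either way → loss $0.
$1937: truthful gives $2930, deviation gives $0 → loss $2930.
$3946: truthful gives $921, deviation gives $0 → loss $921.
$2753: truthful gives $2114, deviation gives $0 → loss $2114.
Maximum loss: $3143.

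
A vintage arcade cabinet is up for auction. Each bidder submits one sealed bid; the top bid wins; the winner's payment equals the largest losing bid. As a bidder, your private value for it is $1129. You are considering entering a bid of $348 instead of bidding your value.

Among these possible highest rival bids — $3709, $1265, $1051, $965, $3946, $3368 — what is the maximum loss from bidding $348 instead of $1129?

$164

$3709: same outcome either way → loss $0.
$1265: same outcome either way → loss $0.
$1051: truthful gives $78, deviation gives $0 → loss $78.
$965: truthful gives $164, deviation gives $0 → loss $164.
$3946: same outcome either way → loss $0.
$3368: same outcome either way → loss $0.
Maximum loss: $164.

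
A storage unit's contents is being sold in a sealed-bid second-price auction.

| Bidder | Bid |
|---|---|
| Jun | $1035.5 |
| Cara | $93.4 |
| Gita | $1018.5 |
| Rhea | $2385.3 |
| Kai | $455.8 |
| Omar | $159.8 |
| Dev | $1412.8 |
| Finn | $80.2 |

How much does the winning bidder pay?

Highest bid: Rhea at $2385.3, so Rhea wins.
Second-highest bid: Dev at $1412.8 — that is the price the winner pays.

$1412.8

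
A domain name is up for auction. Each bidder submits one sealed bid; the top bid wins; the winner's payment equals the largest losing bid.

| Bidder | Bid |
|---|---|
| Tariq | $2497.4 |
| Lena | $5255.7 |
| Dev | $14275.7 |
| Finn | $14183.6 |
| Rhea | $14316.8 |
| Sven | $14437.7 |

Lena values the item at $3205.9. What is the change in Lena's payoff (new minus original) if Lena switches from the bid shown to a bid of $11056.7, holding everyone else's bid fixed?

The highest bid among the other bidders is $14437.7; Lena's bid doesn't change that.
Original bid $5255.7: Lena is not highest (top rival bid is $14437.7); payoff $0.
Alternative bid $11056.7: Lena is not highest (top rival bid is $14437.7); payoff $0.
Change in payoff = $0 − ($0) = $0.

$0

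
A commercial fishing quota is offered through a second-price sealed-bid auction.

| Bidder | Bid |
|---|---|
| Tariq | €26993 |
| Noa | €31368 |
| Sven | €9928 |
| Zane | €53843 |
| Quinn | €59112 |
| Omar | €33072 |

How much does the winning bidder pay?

€53843

Highest bid: Quinn at €59112, so Quinn wins.
Second-highest bid: Zane at €53843 — that is the price the winner pays.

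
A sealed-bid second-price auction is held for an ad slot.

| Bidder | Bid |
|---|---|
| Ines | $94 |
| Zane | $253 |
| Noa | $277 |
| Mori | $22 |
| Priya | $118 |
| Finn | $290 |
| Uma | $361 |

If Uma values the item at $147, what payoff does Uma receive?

−$143

Highest bid: Uma at $361, so Uma wins.
Second-highest bid: Finn at $290 — that is the price the winner pays.
Uma's payoff = value − price = $147 − $290 = −$143.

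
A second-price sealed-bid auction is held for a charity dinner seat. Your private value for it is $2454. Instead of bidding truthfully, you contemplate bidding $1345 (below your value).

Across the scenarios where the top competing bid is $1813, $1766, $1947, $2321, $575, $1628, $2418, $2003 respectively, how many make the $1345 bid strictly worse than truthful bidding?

The deviation hurts exactly when the highest competing bid lies strictly between $1345 and $2454 — underbidding then forfeits a profitable win.
$1813: inside the interval → strictly worse (loss $641).
$1766: inside the interval → strictly worse (loss $688).
$1947: inside the interval → strictly worse (loss $507).
$2321: inside the interval → strictly worse (loss $133).
$575: below both → same outcome either way.
$1628: inside the interval → strictly worse (loss $826).
$2418: inside the interval → strictly worse (loss $36).
$2003: inside the interval → strictly worse (loss $451).
Count: 7.

7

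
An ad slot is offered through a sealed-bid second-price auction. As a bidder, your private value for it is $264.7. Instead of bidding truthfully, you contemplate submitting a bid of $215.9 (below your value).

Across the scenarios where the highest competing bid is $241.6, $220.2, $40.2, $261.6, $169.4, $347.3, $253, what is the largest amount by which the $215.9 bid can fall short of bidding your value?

$44.5

$241.6: truthful gives $23.1, deviation gives $0 → loss $23.1.
$220.2: truthful gives $44.5, deviation gives $0 → loss $44.5.
$40.2: same outcome either way → loss $0.
$261.6: truthful gives $3.1, deviation gives $0 → loss $3.1.
$169.4: same outcome either way → loss $0.
$347.3: same outcome either way → loss $0.
$253: truthful gives $11.7, deviation gives $0 → loss $11.7.
Maximum loss: $44.5.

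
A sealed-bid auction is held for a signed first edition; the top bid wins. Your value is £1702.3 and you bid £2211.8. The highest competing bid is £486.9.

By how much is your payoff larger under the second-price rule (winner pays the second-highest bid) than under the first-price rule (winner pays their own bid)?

You have the highest bid, so you win under either rule.
Second-price: pay £486.9 → payoff £1215.4.
First-price: pay your own bid £2211.8 → payoff −£509.5.
Difference = £1215.4 − (−£509.5) = £1724.9.

£1724.9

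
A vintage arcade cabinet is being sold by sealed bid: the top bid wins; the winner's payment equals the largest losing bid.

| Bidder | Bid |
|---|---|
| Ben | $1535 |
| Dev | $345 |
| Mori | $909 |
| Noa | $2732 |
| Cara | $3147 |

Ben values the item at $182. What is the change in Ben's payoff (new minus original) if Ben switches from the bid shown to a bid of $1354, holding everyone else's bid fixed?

The highest bid among the other bidders is $3147; Ben's bid doesn't change that.
Original bid $1535: Ben is not highest (top rival bid is $3147); payoff $0.
Alternative bid $1354: Ben is not highest (top rival bid is $3147); payoff $0.
Change in payoff = $0 − ($0) = $0.

$0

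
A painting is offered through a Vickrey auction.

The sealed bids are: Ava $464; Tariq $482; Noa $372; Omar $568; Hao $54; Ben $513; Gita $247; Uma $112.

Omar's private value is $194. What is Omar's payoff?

−$319

Highest bid: Omar at $568, so Omar wins.
Second-highest bid: Ben at $513 — that is the price the winner pays.
Omar's payoff = value − price = $194 − $513 = −$319.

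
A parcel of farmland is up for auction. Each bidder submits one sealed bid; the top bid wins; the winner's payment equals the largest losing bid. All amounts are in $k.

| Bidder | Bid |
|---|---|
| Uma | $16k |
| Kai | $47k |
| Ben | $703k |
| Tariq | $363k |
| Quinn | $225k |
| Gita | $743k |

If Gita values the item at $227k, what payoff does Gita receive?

Highest bid: Gita at $743k, so Gita wins.
Second-highest bid: Ben at $703k — that is the price the winner pays.
Gita's payoff = value − price = $227k − $703k = −$476k.

−$476k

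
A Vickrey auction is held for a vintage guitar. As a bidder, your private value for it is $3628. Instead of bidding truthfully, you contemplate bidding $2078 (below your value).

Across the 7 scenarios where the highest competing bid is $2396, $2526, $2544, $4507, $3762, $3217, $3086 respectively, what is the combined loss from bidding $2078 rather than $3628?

$4371

The deviation costs you only when the competing bid falls strictly between $2078 and $3628; elsewhere both bids give the same outcome.
$2396: truthful payoff $1232, deviation payoff $0 → loss $1232.
$2526: truthful payoff $1102, deviation payoff $0 → loss $1102.
$2544: truthful payoff $1084, deviation payoff $0 → loss $1084.
$4507: outcomes coincide → loss $0.
$3762: outcomes coincide → loss $0.
$3217: truthful payoff $411, deviation payoff $0 → loss $411.
$3086: truthful payoff $542, deviation payoff $0 → loss $542.
Total loss = $1232 + $1102 + $1084 + $411 + $542 = $4371.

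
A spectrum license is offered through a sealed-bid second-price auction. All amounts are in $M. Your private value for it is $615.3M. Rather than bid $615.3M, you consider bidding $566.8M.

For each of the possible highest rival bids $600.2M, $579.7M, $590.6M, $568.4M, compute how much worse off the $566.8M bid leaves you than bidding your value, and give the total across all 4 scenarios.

$122.3M

The deviation costs you only when the competing bid falls strictly between $566.8M and $615.3M; elsewhere both bids give the same outcome.
$600.2M: truthful payoff $15.1M, deviation payoff $0M → loss $15.1M.
$579.7M: truthful payoff $35.6M, deviation payoff $0M → loss $35.6M.
$590.6M: truthful payoff $24.7M, deviation payoff $0M → loss $24.7M.
$568.4M: truthful payoff $46.9M, deviation payoff $0M → loss $46.9M.
Total loss = $15.1M + $35.6M + $24.7M + $46.9M = $122.3M.
In a second-price auction your bid sets only whether you win, not what you pay, so bidding your true value is weakly dominant.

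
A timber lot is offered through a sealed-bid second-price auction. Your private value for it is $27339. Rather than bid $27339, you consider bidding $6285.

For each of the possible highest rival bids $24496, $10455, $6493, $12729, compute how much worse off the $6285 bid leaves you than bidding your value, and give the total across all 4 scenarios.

$55183

The deviation costs you only when the competing bid falls strictly between $6285 and $27339; elsewhere both bids give the same outcome.
$24496: truthful payoff $2843, deviation payoff $0 → loss $2843.
$10455: truthful payoff $16884, deviation payoff $0 → loss $16884.
$6493: truthful payoff $20846, deviation payoff $0 → loss $20846.
$12729: truthful payoff $14610, deviation payoff $0 → loss $14610.
Total loss = $2843 + $16884 + $20846 + $14610 = $55183.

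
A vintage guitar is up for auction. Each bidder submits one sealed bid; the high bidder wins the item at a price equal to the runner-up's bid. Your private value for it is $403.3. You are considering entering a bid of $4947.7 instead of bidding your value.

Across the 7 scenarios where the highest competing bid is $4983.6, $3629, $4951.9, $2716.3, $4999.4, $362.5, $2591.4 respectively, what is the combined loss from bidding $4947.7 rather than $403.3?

The deviation costs you only when the competing bid falls strictly between $403.3 and $4947.7; elsewhere both bids give the same outcome.
$4983.6: outcomes coincide → loss $0.
$3629: truthful payoff $0, deviation payoff −$3225.7 → loss $3225.7.
$4951.9: outcomes coincide → loss $0.
$2716.3: truthful payoff $0, deviation payoff −$2313 → loss $2313.
$4999.4: outcomes coincide → loss $0.
$362.5: outcomes coincide → loss $0.
$2591.4: truthful payoff $0, deviation payoff −$2188.1 → loss $2188.1.
Total loss = $3225.7 + $2313 + $2188.1 = $7726.8.

$7726.8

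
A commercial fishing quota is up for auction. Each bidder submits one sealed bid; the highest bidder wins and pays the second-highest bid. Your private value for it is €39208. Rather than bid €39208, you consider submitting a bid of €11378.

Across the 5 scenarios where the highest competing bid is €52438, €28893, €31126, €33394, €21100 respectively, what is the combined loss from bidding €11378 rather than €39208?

€42319

The deviation costs you only when the competing bid falls strictly between €11378 and €39208; elsewhere both bids give the same outcome.
€52438: outcomes coincide → loss €0.
€28893: truthful payoff €10315, deviation payoff €0 → loss €10315.
€31126: truthful payoff €8082, deviation payoff €0 → loss €8082.
€33394: truthful payoff €5814, deviation payoff €0 → loss €5814.
€21100: truthful payoff €18108, deviation payoff €0 → loss €18108.
Total loss = €10315 + €8082 + €5814 + €18108 = €42319.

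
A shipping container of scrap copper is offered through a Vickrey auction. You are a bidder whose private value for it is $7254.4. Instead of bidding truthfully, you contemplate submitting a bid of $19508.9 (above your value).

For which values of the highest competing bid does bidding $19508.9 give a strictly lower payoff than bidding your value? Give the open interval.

If the competing bid is below $7254.4, both bids win at the same price — no difference.
If it is above $19508.9, both bids lose — no difference.
If it lies strictly between $7254.4 and $19508.9, bidding your value loses (payoff 0) while bidding $19508.9 wins at a price above your value (payoff negative).
So the deviation strictly hurts on the open interval ($7254.4, $19508.9).
Truthful bidding weakly dominates here: raising your bid can only win items priced above your value, and lowering it can only forfeit items priced below.

($7254.4, $19508.9)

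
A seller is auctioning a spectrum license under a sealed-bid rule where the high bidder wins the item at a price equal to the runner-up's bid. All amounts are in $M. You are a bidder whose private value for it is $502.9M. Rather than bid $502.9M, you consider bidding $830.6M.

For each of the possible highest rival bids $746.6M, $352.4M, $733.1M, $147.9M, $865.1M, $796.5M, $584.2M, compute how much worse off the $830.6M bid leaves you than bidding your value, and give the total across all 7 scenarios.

$848.8M

The deviation costs you only when the competing bid falls strictly between $502.9M and $830.6M; elsewhere both bids give the same outcome.
$746.6M: truthful payoff $0M, deviation payoff −$243.7M → loss $243.7M.
$352.4M: outcomes coincide → loss $0M.
$733.1M: truthful payoff $0M, deviation payoff −$230.2M → loss $230.2M.
$147.9M: outcomes coincide → loss $0M.
$865.1M: outcomes coincide → loss $0M.
$796.5M: truthful payoff $0M, deviation payoff −$293.6M → loss $293.6M.
$584.2M: truthful payoff $0M, deviation payoff −$81.3M → loss $81.3M.
Total loss = $243.7M + $230.2M + $293.6M + $81.3M = $848.8M.
Because the price is fixed by the runner-up's bid, deviating from your value can only change a good outcome into a bad one — never the reverse.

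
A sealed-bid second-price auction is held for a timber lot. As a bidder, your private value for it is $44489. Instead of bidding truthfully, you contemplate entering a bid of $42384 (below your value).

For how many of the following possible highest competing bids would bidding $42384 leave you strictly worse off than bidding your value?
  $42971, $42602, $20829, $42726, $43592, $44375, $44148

The deviation hurts exactly when the highest competing bid lies strictly between $42384 and $44489 — underbidding then forfeits a profitable win.
$42971: inside the interval → strictly worse (loss $1518).
$42602: inside the interval → strictly worse (loss $1887).
$20829: below both → same outcome either way.
$42726: inside the interval → strictly worse (loss $1763).
$43592: inside the interval → strictly worse (loss $897).
$44375: inside the interval → strictly worse (loss $114).
$44148: inside the interval → strictly worse (loss $341).
Count: 6.

6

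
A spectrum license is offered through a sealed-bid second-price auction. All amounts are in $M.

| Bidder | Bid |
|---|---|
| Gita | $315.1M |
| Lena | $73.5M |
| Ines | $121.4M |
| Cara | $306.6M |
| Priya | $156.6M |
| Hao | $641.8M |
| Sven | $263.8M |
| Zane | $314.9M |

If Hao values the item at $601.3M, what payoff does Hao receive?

$286.2M

Highest bid: Hao at $641.8M, so Hao wins.
Second-highest bid: Gita at $315.1M — that is the price the winner pays.
Hao's payoff = value − price = $601.3M − $315.1M = $286.2M.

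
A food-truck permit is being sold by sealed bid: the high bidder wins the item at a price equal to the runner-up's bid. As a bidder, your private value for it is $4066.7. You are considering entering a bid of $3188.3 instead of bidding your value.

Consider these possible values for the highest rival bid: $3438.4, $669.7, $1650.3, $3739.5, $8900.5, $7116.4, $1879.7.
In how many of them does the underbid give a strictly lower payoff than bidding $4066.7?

The deviation hurts exactly when the highest competing bid lies strictly between $3188.3 and $4066.7 — underbidding then forfeits a profitable win.
$3438.4: inside the interval → strictly worse (loss $628.3).
$669.7: below both → same outcome either way.
$1650.3: below both → same outcome either way.
$3739.5: inside the interval → strictly worse (loss $327.2).
$8900.5: above both → same outcome either way.
$7116.4: above both → same outcome either way.
$1879.7: below both → same outcome either way.
Count: 2.

2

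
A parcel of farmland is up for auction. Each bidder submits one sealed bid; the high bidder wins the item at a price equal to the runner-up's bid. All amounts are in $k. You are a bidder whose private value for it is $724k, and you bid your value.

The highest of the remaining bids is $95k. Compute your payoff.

Your bid $724k exceeds the highest competing bid $95k, so you win.
In a second-price auction the winner pays the second-highest bid, $95k.
Payoff = value − price = $724k − $95k = $629k.

$629k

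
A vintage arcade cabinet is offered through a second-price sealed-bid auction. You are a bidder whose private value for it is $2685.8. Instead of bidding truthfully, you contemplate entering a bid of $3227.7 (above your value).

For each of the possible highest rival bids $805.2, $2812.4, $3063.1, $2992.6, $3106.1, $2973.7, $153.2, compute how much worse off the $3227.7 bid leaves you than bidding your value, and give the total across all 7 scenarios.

$1518.9

The deviation costs you only when the competing bid falls strictly between $2685.8 and $3227.7; elsewhere both bids give the same outcome.
$805.2: outcomes coincide → loss $0.
$2812.4: truthful payoff $0, deviation payoff −$126.6 → loss $126.6.
$3063.1: truthful payoff $0, deviation payoff −$377.3 → loss $377.3.
$2992.6: truthful payoff $0, deviation payoff −$306.8 → loss $306.8.
$3106.1: truthful payoff $0, deviation payoff −$420.3 → loss $420.3.
$2973.7: truthful payoff $0, deviation payoff −$287.9 → loss $287.9.
$153.2: outcomes coincide → loss $0.
Total loss = $126.6 + $377.3 + $306.8 + $420.3 + $287.9 = $1518.9.
Truthful bidding weakly dominates here: raising your bid can only win items priced above your value, and lowering it can only forfeit items priced below.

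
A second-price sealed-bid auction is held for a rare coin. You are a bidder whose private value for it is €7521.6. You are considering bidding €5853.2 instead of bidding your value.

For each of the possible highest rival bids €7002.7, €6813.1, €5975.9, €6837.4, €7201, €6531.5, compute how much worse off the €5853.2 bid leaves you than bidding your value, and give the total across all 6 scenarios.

€4768

The deviation costs you only when the competing bid falls strictly between €5853.2 and €7521.6; elsewhere both bids give the same outcome.
€7002.7: truthful payoff €518.9, deviation payoff €0 → loss €518.9.
€6813.1: truthful payoff €708.5, deviation payoff €0 → loss €708.5.
€5975.9: truthful payoff €1545.7, deviation payoff €0 → loss €1545.7.
€6837.4: truthful payoff €684.2, deviation payoff €0 → loss €684.2.
€7201: truthful payoff €320.6, deviation payoff €0 → loss €320.6.
€6531.5: truthful payoff €990.1, deviation payoff €0 → loss €990.1.
Total loss = €518.9 + €708.5 + €1545.7 + €684.2 + €320.6 + €990.1 = €4768.
Because the price is fixed by the runner-up's bid, deviating from your value can only change a good outcome into a bad one — never the reverse.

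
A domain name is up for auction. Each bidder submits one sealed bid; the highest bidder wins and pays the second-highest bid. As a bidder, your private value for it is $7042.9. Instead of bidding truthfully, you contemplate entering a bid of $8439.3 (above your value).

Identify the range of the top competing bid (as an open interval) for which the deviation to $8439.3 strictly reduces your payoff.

($7042.9, $8439.3)

If the competing bid is below $7042.9, both bids win at the same price — no difference.
If it is above $8439.3, both bids lose — no difference.
If it lies strictly between $7042.9 and $8439.3, bidding your value loses (payoff 0) while bidding $8439.3 wins at a price above your value (payoff negative).
So the deviation strictly hurts on the open interval ($7042.9, $8439.3).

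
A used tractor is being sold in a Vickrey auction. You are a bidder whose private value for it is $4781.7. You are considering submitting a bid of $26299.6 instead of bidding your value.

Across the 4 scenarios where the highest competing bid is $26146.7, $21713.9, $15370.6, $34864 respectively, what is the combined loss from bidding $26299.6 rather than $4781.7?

$48886.1

The deviation costs you only when the competing bid falls strictly between $4781.7 and $26299.6; elsewhere both bids give the same outcome.
$26146.7: truthful payoff $0, deviation payoff −$21365 → loss $21365.
$21713.9: truthful payoff $0, deviation payoff −$16932.2 → loss $16932.2.
$15370.6: truthful payoff $0, deviation payoff −$10588.9 → loss $10588.9.
$34864: outcomes coincide → loss $0.
Total loss = $21365 + $16932.2 + $10588.9 = $48886.1.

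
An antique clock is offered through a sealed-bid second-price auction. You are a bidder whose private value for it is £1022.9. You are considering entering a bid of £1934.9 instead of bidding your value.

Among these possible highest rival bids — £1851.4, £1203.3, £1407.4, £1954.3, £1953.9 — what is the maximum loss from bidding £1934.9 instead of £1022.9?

£1851.4: truthful gives £0, deviation gives −£828.5 → loss £828.5.
£1203.3: truthful gives £0, deviation gives −£180.4 → loss £180.4.
£1407.4: truthful gives £0, deviation gives −£384.5 → loss £384.5.
£1954.3: same outcome either way → loss £0.
£1953.9: same outcome either way → loss £0.
Maximum loss: £828.5.

£828.5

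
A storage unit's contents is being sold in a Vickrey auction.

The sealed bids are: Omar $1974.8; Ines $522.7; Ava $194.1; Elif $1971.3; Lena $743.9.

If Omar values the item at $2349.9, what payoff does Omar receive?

Highest bid: Omar at $1974.8, so Omar wins.
Second-highest bid: Elif at $1971.3 — that is the price the winner pays.
Omar's payoff = value − price = $2349.9 − $1971.3 = $378.6.

$378.6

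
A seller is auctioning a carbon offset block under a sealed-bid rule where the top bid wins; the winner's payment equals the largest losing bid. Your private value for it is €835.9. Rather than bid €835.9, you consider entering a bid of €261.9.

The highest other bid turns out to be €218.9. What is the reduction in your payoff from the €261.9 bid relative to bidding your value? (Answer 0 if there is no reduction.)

Bidding your value €835.9: you win (since €835.9 > €218.9) and pay €218.9. Payoff €617.
Bidding €261.9: you win and pay €218.9. Payoff €835.9 − €218.9 = €617.
Difference = €617 − €617 = €0; both bids lead to the same outcome because the competing bid is below both your value and your alternative bid.

€0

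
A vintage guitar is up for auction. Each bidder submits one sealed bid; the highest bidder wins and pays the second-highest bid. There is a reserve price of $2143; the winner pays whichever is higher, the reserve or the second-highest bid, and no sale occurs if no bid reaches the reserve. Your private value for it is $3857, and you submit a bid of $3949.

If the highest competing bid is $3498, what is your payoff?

Your bid $3949 is the highest and exceeds the reserve.
Price = max(second-highest bid, reserve) = max($3498, $2143) = $3498.
Payoff = $3857 − $3498 = $359.

$359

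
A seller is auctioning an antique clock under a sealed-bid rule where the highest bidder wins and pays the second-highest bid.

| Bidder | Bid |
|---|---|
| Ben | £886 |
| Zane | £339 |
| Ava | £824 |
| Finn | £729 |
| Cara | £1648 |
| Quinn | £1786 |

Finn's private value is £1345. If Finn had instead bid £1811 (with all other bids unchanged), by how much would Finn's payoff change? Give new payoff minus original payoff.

−£441

The highest bid among the other bidders is £1786; Finn's bid doesn't change that.
Original bid £729: Finn is not highest (top rival bid is £1786); payoff £0.
Alternative bid £1811: Finn is highest, pays the top rival bid £1786; payoff £1345 − £1786 = −£441.
Change in payoff = −£441 − (£0) = −£441.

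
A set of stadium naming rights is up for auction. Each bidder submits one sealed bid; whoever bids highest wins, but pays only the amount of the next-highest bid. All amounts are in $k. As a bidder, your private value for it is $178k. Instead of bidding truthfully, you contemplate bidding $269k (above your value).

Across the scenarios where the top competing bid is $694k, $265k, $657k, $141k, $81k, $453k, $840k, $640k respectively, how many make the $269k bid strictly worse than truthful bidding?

1

The deviation hurts exactly when the highest competing bid lies strictly between $178k and $269k — overbidding then wins at a price above your value.
$694k: above both → same outcome either way.
$265k: inside the interval → strictly worse (loss $87k).
$657k: above both → same outcome either way.
$141k: below both → same outcome either way.
$81k: below both → same outcome either way.
$453k: above both → same outcome either way.
$840k: above both → same outcome either way.
$640k: above both → same outcome either way.
Count: 1.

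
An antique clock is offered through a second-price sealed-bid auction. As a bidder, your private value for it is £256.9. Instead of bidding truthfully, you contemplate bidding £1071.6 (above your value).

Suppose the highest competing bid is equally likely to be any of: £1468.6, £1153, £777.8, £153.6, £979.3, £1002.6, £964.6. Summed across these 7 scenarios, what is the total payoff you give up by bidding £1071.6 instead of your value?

£2696.7

The deviation costs you only when the competing bid falls strictly between £256.9 and £1071.6; elsewhere both bids give the same outcome.
£1468.6: outcomes coincide → loss £0.
£1153: outcomes coincide → loss £0.
£777.8: truthful payoff £0, deviation payoff −£520.9 → loss £520.9.
£153.6: outcomes coincide → loss £0.
£979.3: truthful payoff £0, deviation payoff −£722.4 → loss £722.4.
£1002.6: truthful payoff £0, deviation payoff −£745.7 → loss £745.7.
£964.6: truthful payoff £0, deviation payoff −£707.7 → loss £707.7.
Total loss = £520.9 + £722.4 + £745.7 + £707.7 = £2696.7.
Truthful bidding weakly dominates here: raising your bid can only win items priced above your value, and lowering it can only forfeit items priced below.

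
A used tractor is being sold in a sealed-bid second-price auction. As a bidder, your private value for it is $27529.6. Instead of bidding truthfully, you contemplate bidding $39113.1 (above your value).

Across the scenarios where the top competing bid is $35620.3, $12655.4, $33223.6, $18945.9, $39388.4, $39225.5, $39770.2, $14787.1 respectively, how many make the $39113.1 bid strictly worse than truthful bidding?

The deviation hurts exactly when the highest competing bid lies strictly between $27529.6 and $39113.1 — overbidding then wins at a price above your value.
$35620.3: inside the interval → strictly worse (loss $8090.7).
$12655.4: below both → same outcome either way.
$33223.6: inside the interval → strictly worse (loss $5694).
$18945.9: below both → same outcome either way.
$39388.4: above both → same outcome either way.
$39225.5: above both → same outcome either way.
$39770.2: above both → same outcome either way.
$14787.1: below both → same outcome either way.
Count: 2.

2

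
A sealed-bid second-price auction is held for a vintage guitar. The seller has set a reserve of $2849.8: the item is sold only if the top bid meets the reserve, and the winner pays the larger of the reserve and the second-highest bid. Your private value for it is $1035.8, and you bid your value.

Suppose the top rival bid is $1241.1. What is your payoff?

$0

Your bid $1035.8 is below the highest competing bid $1241.1, so you lose. Payoff $0.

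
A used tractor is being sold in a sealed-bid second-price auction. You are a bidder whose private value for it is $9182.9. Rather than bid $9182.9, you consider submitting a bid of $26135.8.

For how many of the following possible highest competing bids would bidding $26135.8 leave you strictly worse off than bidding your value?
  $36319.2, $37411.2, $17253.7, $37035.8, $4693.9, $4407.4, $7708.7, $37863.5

The deviation hurts exactly when the highest competing bid lies strictly between $9182.9 and $26135.8 — overbidding then wins at a price above your value.
$36319.2: above both → same outcome either way.
$37411.2: above both → same outcome either way.
$17253.7: inside the interval → strictly worse (loss $8070.8).
$37035.8: above both → same outcome either way.
$4693.9: below both → same outcome either way.
$4407.4: below both → same outcome either way.
$7708.7: below both → same outcome either way.
$37863.5: above both → same outcome either way.
Count: 1.

1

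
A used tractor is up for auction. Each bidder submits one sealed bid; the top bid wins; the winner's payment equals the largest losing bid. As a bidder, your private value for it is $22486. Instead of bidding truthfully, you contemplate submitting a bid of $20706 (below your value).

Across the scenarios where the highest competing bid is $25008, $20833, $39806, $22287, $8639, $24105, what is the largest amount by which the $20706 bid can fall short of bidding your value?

$25008: same outcome either way → loss $0.
$20833: truthful gives $1653, deviation gives $0 → loss $1653.
$39806: same outcome either way → loss $0.
$22287: truthful gives $199, deviation gives $0 → loss $199.
$8639: same outcome either way → loss $0.
$24105: same outcome either way → loss $0.
Maximum loss: $1653.

$1653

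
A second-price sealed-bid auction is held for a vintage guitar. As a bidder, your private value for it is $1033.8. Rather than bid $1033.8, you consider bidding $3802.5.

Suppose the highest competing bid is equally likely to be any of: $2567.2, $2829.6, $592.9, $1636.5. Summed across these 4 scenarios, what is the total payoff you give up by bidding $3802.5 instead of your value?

The deviation costs you only when the competing bid falls strictly between $1033.8 and $3802.5; elsewhere both bids give the same outcome.
$2567.2: truthful payoff $0, deviation payoff −$1533.4 → loss $1533.4.
$2829.6: truthful payoff $0, deviation payoff −$1795.8 → loss $1795.8.
$592.9: outcomes coincide → loss $0.
$1636.5: truthful payoff $0, deviation payoff −$602.7 → loss $602.7.
Total loss = $1533.4 + $1795.8 + $602.7 = $3931.9.

$3931.9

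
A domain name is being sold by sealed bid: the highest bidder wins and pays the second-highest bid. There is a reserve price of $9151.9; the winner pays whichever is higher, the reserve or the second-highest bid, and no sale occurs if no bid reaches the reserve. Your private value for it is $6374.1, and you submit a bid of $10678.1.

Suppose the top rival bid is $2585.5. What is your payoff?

−$2777.8

Your bid $10678.1 is the highest and exceeds the reserve.
Price = max(second-highest bid, reserve) = max($2585.5, $9151.9) = $9151.9.
Payoff = $6374.1 − $9151.9 = −$2777.8.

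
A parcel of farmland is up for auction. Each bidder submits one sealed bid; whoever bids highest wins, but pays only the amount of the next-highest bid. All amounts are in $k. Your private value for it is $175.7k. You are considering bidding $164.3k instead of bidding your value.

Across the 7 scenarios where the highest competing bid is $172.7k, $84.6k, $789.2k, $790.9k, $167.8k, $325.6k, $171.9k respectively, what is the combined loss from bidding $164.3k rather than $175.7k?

The deviation costs you only when the competing bid falls strictly between $164.3k and $175.7k; elsewhere both bids give the same outcome.
$172.7k: truthful payoff $3k, deviation payoff $0k → loss $3k.
$84.6k: outcomes coincide → loss $0k.
$789.2k: outcomes coincide → loss $0k.
$790.9k: outcomes coincide → loss $0k.
$167.8k: truthful payoff $7.9k, deviation payoff $0k → loss $7.9k.
$325.6k: outcomes coincide → loss $0k.
$171.9k: truthful payoff $3.8k, deviation payoff $0k → loss $3.8k.
Total loss = $3k + $7.9k + $3.8k = $14.7k.

$14.7k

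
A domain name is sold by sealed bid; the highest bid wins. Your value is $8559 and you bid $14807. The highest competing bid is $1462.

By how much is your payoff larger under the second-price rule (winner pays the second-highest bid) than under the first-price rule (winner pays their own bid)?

$13345

You have the highest bid, so you win under either rule.
Second-price: pay $1462 → payoff $7097.
First-price: pay your own bid $14807 → payoff −$6248.
Difference = $7097 − (−$6248) = $13345.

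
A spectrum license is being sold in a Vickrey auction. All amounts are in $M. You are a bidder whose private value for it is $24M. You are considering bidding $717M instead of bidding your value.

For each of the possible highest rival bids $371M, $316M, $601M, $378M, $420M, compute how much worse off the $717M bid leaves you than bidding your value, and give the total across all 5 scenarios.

The deviation costs you only when the competing bid falls strictly between $24M and $717M; elsewhere both bids give the same outcome.
$371M: truthful payoff $0M, deviation payoff −$347M → loss $347M.
$316M: truthful payoff $0M, deviation payoff −$292M → loss $292M.
$601M: truthful payoff $0M, deviation payoff −$577M → loss $577M.
$378M: truthful payoff $0M, deviation payoff −$354M → loss $354M.
$420M: truthful payoff $0M, deviation payoff −$396M → loss $396M.
Total loss = $347M + $292M + $577M + $354M + $396M = $1966M.

$1966M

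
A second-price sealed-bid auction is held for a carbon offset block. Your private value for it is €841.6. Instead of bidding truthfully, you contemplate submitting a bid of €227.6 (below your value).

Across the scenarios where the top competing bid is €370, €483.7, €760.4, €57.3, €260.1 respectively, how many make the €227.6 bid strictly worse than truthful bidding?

The deviation hurts exactly when the highest competing bid lies strictly between €227.6 and €841.6 — underbidding then forfeits a profitable win.
€370: inside the interval → strictly worse (loss €471.6).
€483.7: inside the interval → strictly worse (loss €357.9).
€760.4: inside the interval → strictly worse (loss €81.2).
€57.3: below both → same outcome either way.
€260.1: inside the interval → strictly worse (loss €581.5).
Count: 4.

4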